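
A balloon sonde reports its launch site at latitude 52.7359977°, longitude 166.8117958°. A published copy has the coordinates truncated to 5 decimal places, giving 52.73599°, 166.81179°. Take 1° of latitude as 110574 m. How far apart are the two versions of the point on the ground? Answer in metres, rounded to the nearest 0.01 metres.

0.94 metres

The latitude changed by +0.0000077° and the longitude by +0.0000058°.
N–S: 0.0000077° × 110574 m/° = 0.85142 m.
East–west at this latitude: 0.0000058° × 110574 × cos 52.736° ≈ 0.0000058 × 66951.3 = 0.388318 m.
Distance: √(0.85142² + 0.388318²) ≈ 0.935792 m.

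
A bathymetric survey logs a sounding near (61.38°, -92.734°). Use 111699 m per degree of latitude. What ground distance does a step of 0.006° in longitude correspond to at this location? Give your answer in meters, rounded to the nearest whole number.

At 61.38° a degree of longitude is 111699 × cos 61.38° ≈ 53503.6 m, so 0.006° corresponds to 321.022 m.

321 meters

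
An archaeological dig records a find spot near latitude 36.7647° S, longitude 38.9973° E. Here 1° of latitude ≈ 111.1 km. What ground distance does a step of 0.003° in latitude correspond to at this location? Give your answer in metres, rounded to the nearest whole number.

0.003° × 111100 m/° = 333.3 m.

333 metres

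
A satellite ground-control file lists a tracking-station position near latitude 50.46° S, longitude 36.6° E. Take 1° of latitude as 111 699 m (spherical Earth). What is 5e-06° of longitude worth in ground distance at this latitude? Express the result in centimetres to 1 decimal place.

35.6 centimetres

At 50.46° a degree of longitude is 111699 × cos 50.46° ≈ 71109.5 m, so 5e-06° corresponds to 0.355547 m.
That is 0.355547 m = 35.555 cm.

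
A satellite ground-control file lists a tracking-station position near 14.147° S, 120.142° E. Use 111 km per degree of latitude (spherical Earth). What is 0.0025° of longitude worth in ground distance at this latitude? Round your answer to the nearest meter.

At 14.147° a degree of longitude is 111000 × cos 14.147° ≈ 107634 m, so 0.0025° corresponds to 269.084 m.

269 meters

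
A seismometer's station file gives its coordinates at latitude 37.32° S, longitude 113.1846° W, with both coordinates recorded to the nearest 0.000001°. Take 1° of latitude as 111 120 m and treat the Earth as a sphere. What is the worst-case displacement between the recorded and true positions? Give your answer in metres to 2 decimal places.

0.07 metres

Rounding to 6 decimal places leaves each coordinate within ±5e-07° of the true value.
Latitude error → 5e-07 × 111120 = 0.05556 m along the meridian.
Longitude error → 5e-07 × 111120 × cos 37.32° = 5e-07 × 111120 × 0.7953 ≈ 0.0441848 m.
Worst case both components are at the extreme and orthogonal: √(0.05556² + 0.0441848²) ≈ 0.0709874 m.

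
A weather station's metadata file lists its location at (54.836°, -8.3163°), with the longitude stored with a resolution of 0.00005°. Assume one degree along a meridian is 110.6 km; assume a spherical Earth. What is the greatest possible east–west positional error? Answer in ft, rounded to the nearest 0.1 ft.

With a 0.00005° grid the true value lies within half a step, ±0.00005°/2 = ±2.5e-05°, of the stored one.
One degree of longitude at 54.836° is 110600 × cos 54.836° ≈ 110600 × 0.5759 = 63696.6 m.
Maximum E–W displacement: 2.5e-05 × 63696.6 = 1.59242 m.
Converting: 1.59242 m × 3.2808 ft/m ≈ 5.2245 ft.

5.2 ft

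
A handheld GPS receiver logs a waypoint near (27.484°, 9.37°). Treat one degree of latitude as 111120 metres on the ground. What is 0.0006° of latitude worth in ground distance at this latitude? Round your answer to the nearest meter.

67 meters

Along a meridian 0.0006° is 0.0006 × 111120 = 66.672 m.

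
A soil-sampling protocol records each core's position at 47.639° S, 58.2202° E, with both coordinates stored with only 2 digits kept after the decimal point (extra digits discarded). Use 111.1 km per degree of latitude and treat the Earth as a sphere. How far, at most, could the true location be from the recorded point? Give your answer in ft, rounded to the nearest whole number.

Truncating at 2 decimal places can drop up to a full unit in the last place, so each coordinate may be off by as much as 0.01°.
N–S: 0.01° × 111100 m/° = 1111 m.
E–W at 47.639°: 0.01° × 111100 × cos 47.639° = 0.01 × 111100 × 0.6738 ≈ 748.591 m.
The two errors are perpendicular, so the maximum displacement is √(1111² + 748.591²) ≈ 1339.67 m.
Converting: 1339.67 m × 3.2808 ft/m ≈ 4395.2 ft.

4395 ft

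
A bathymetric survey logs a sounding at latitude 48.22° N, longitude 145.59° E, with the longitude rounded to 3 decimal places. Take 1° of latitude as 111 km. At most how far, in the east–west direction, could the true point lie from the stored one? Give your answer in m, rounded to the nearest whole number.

37 m

Rounding to 3 decimal places leaves the longitude within ±0.0005° of the true value.
Parallels shrink by cos φ, so at 48.22° a degree of longitude is 111000 × 0.6663 ≈ 73956.2 m.
East–west error: 0.0005° × 73956.2 m/° ≈ 36.9781 m.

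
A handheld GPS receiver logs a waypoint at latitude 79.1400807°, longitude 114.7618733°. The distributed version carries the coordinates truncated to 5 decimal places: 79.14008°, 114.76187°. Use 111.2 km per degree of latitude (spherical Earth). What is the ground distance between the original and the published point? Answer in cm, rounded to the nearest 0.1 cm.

10.4 cm

Δlat = 79.1400807 − 79.14008 = +0.0000007°; Δlon = 114.7618733 − 114.76187 = +0.0000033°.
N–S: 0.0000007° × 111200 m/° = 0.07784 m.
E–W at 79.1401°: 0.0000033° × 111200 × cos 79.1401° = 0.0000033 × 111200 × 0.1884 ≈ 0.0691384 m.
Combined displacement = (0.07784² + 0.0691384²)^½ ≈ 0.104111 m.
That is 0.104111 m = 10.411 cm.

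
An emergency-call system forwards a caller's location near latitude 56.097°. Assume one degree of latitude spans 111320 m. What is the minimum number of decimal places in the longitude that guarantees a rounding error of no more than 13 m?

At 56.097° one degree of longitude covers 111320 × cos 56.097° ≈ 111320 × 0.5578 ≈ 62093 m.
N decimal places → at most half a unit in the last place, 0.5 × 10⁻ᴺ° = 62093/2 × 10⁻ᴺ m.
Need 0.5 × 62093 × 10⁻ᴺ ≤ 13 → 10⁻ᴺ ≤ 4.187e-04, so N ≥ 3.38.
N = 3 would give 31 m (too coarse); N = 4 gives 3.1 m ≤ 13 m.

4 decimal places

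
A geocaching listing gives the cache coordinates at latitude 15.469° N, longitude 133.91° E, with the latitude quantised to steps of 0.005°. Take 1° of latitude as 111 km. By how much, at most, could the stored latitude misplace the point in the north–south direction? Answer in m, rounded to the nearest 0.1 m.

With a 0.005° grid the true value lies within half a step, ±0.005°/2 = ±0.0025°, of the stored one.
So the N–S error is at most 0.0025 × 111000 = 277.5 m.

277.5 m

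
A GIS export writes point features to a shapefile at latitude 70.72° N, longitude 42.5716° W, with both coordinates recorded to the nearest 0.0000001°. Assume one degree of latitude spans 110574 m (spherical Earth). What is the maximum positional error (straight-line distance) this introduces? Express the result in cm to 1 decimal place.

Rounding to 7 decimal places leaves each coordinate within ±5e-08° of the true value.
Latitude error → 5e-08 × 110574 = 0.0055287 m along the meridian.
East–west component at 70.72°: 5e-08° × 110574 × cos 70.72° ≈ 5e-08 × 36509.9 ≈ 0.00182549 m.
Worst case both components are at the extreme and orthogonal: √(0.0055287² + 0.00182549²) ≈ 0.00582228 m.
That is 0.00582228 m = 0.58223 cm.

0.6 cm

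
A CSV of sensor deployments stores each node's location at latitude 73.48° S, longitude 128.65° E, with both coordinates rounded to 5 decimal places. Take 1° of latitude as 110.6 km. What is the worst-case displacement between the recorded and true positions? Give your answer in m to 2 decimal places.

Rounding to 5 decimal places leaves each coordinate within ±5e-06° of the true value.
N–S: 5e-06° × 110600 m/° = 0.553 m.
E–W at 73.48°: 5e-06° × 110600 × cos 73.48° = 5e-06 × 110600 × 0.2844 ≈ 0.157246 m.
Combining orthogonally: (0.553² + 0.157246²)^½ ≈ 0.574922 m.

0.57 m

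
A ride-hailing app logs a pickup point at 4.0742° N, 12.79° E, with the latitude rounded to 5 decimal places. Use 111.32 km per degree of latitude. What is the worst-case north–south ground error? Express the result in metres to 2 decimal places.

Rounding to 5 decimal places leaves the latitude within ±5e-06° of the true value.
So the N–S error is at most 5e-06 × 111320 = 0.5566 m.

0.56 metres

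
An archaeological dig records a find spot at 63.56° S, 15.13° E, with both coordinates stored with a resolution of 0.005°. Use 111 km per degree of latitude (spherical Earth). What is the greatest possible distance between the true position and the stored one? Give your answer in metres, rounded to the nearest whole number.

With a 0.005° grid the true value lies within half a step, ±0.005°/2 = ±0.0025°, of the stored one.
Latitude error → 0.0025 × 111000 = 277.5 m along the meridian.
Longitude error → 0.0025 × 111000 × cos 63.56° = 0.0025 × 111000 × 0.4453 ≈ 123.56 m.
Worst case both components are at the extreme and orthogonal: √(277.5² + 123.56²) ≈ 303.765 m.

304 metres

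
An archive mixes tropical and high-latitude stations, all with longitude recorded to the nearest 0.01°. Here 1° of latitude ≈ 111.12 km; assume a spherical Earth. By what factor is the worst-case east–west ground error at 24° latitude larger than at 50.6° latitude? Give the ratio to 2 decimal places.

1.44

Rounding to 2 decimal places leaves the longitude within ±0.005° of the true value.
Error at 24° = 0.005° × 111120 × cos 24° ≈ 555.6 × 0.9135 = 507.57 m.
Error at 50.6° = 0.005° × 111120 × cos 50.6° ≈ 555.6 × 0.6347 = 352.66 m.
Ratio: 507.57 / 352.66 = cos 24° / cos 50.6° ≈ 1.4393.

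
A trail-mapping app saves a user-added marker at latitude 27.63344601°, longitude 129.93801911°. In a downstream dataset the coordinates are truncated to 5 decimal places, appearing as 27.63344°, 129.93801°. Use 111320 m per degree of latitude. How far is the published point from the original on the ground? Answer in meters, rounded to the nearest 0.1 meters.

1.1 meters

The latitude changed by +0.00000601° and the longitude by +0.00000911°.
North–south shift: 0.00000601 × 111320 = 0.669033 m.
E–W at 27.6334°: 0.00000911° × 111320 × cos 27.6334° = 0.00000911 × 111320 × 0.8859 ≈ 0.898447 m.
Combined displacement = (0.669033² + 0.898447²)^½ ≈ 1.12018 m.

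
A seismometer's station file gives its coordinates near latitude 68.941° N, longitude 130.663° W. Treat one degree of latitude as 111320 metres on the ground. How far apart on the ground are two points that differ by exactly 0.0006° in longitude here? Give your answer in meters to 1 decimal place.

24.0 meters

One degree of longitude here spans 111320 × cos 68.941° = 111320 × 0.3593 ≈ 40000.5 m; 0.0006° of that is 24.0003 m.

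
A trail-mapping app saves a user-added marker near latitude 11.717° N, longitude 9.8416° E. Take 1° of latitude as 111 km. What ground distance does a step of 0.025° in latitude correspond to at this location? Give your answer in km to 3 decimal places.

0.025° × 111000 m/° = 2775 m.
That is 2775 m = 2.775 km.

2.775 km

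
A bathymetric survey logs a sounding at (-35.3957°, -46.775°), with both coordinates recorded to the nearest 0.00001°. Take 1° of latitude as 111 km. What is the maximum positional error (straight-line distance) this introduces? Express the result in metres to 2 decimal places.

Rounding to 5 decimal places leaves each coordinate within ±5e-06° of the true value.
North–south component: 5e-06° × 111000 = 0.555 m.
Longitude error → 5e-06 × 111000 × cos 35.3957° = 5e-06 × 111000 × 0.8152 ≈ 0.45242 m.
The two errors are perpendicular, so the maximum displacement is √(0.555² + 0.45242²) ≈ 0.716037 m.

0.72 metres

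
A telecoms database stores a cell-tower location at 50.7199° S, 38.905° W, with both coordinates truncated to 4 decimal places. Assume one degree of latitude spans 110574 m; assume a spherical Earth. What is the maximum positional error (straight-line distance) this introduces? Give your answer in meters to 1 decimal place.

13.1 meters

Truncating at 4 decimal places can drop up to a full unit in the last place, so each coordinate may be off by as much as 0.0001°.
Latitude error → 0.0001 × 110574 = 11.0574 m along the meridian.
Longitude error → 0.0001 × 110574 × cos 50.7199° = 0.0001 × 110574 × 0.6331 ≈ 7.00057 m.
The two errors are perpendicular, so the maximum displacement is √(11.0574² + 7.00057²) ≈ 13.0872 m.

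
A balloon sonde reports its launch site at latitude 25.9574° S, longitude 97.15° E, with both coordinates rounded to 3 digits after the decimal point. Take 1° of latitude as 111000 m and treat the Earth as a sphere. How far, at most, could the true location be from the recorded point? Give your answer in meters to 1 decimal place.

Rounding to 3 decimal places leaves each coordinate within ±0.0005° of the true value.
North–south component: 0.0005° × 111000 = 55.5 m.
Longitude error → 0.0005 × 111000 × cos 25.9574° = 0.0005 × 111000 × 0.8991 ≈ 49.9011 m.
The two errors are perpendicular, so the maximum displacement is √(55.5² + 49.9011²) ≈ 74.6349 m.

74.6 meters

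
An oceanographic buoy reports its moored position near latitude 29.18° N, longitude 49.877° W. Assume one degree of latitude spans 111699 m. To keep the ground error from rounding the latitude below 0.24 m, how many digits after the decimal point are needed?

One degree of latitude covers 111699 m.
With N decimal places the half-ulp bound is 0.5·10⁻ᴺ°, or 0.5·10⁻ᴺ × 111699 m on the ground.
Need 0.5 × 111699 × 10⁻ᴺ ≤ 0.24 → 10⁻ᴺ ≤ 4.297e-06, so N ≥ 5.37.
N = 5 would give 0.558 m (too coarse); N = 6 gives 0.0558 m ≤ 0.24 m.

6 decimal places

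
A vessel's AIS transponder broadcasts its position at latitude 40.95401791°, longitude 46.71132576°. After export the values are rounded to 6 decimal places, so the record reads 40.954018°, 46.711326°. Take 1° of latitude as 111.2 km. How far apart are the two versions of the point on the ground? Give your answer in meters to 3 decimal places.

0.023 meters

The latitude changed by -0.00000009° and the longitude by -0.00000024°.
North–south shift: -0.00000009 × 111200 = -0.010008 m.
E–W at 40.954°: -0.00000024° × 111200 × cos 40.954° = -0.00000024 × 111200 × 0.7552 ≈ -0.0201557 m.
Distance: √(0.010008² + 0.0201557²) ≈ 0.0225036 m.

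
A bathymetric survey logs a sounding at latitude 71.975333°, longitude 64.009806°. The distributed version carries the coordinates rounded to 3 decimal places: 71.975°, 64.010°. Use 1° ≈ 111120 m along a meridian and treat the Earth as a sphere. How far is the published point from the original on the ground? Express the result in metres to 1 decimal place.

The latitude changed by +0.000333° and the longitude by -0.000194°.
North–south shift: 0.000333 × 111120 = 37.003 m.
East–west at this latitude: -0.000194° × 111120 × cos 71.975° ≈ -0.000194 × 34384.1 = -6.67051 m.
Hypotenuse of the two orthogonal shifts: √(37.003² + 6.67051²) = 37.5994 m.

37.6 metres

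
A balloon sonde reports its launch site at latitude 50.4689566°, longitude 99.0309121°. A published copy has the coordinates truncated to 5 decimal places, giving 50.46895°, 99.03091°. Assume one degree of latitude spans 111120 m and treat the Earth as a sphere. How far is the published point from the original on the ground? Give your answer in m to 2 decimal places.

The latitude changed by +0.0000066° and the longitude by +0.0000021°.
N–S: 0.0000066° × 111120 m/° = 0.733392 m.
East–west at this latitude: 0.0000021° × 111120 × cos 50.4689° ≈ 0.0000021 × 70727.5 = 0.148528 m.
Combined displacement = (0.733392² + 0.148528²)^½ ≈ 0.748281 m.

0.75 m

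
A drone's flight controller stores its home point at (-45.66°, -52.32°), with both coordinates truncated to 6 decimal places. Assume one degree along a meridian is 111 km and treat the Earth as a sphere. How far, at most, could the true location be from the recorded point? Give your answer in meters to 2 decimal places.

Truncating at 6 decimal places can drop up to a full unit in the last place, so each coordinate may be off by as much as 1e-06°.
N–S: 1e-06° × 111000 m/° = 0.111 m.
Longitude error → 1e-06 × 111000 × cos 45.66° = 1e-06 × 111000 × 0.6989 ≈ 0.0775795 m.
Combining orthogonally: (0.111² + 0.0775795²)^½ ≈ 0.135424 m.

0.14 meters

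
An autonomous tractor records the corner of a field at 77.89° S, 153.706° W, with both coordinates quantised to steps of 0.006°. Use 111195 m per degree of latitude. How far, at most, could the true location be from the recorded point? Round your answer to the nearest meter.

341 meters

With a 0.006° grid the true value lies within half a step, ±0.006°/2 = ±0.003°, of the stored one.
North–south component: 0.003° × 111195 = 333.585 m.
Longitude error → 0.003 × 111195 × cos 77.89° = 0.003 × 111195 × 0.2098 ≈ 69.9825 m.
Combining orthogonally: (333.585² + 69.9825²)^½ ≈ 340.847 m.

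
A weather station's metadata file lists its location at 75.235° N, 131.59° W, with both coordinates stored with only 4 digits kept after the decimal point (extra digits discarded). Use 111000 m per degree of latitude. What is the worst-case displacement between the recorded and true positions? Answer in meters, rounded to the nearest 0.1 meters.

11.5 meters

Truncating at 4 decimal places can drop up to a full unit in the last place, so each coordinate may be off by as much as 0.0001°.
Latitude error → 0.0001 × 111000 = 11.1 m along the meridian.
E–W at 75.235°: 0.0001° × 111000 × cos 75.235° = 0.0001 × 111000 × 0.2549 ≈ 2.82889 m.
Worst case both components are at the extreme and orthogonal: √(11.1² + 2.82889²) ≈ 11.4548 m.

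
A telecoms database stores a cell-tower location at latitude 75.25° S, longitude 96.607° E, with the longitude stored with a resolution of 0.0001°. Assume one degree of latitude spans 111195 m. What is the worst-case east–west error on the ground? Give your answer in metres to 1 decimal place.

With a 0.0001° grid the true value lies within half a step, ±0.0001°/2 = ±5e-05°, of the stored one.
At latitude 75.25° a degree of longitude spans 111195 m × cos 75.25° = 111195 × 0.2546 ≈ 28310.5 m.
East–west error: 5e-05° × 28310.5 m/° ≈ 1.41552 m.

1.4 metres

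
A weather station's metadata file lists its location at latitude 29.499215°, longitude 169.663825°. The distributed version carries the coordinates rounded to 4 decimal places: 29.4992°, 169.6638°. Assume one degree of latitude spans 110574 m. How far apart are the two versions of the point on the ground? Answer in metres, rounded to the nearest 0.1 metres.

Δlat = 29.499215 − 29.4992 = +0.000015°; Δlon = 169.663825 − 169.6638 = +0.000025°.
N–S: 0.000015° × 110574 m/° = 1.65861 m.
East–west at this latitude: 0.000025° × 110574 × cos 29.4992° ≈ 0.000025 × 96239.5 = 2.40599 m.
Combined displacement = (1.65861² + 2.40599²)^½ ≈ 2.92229 m.

2.9 metres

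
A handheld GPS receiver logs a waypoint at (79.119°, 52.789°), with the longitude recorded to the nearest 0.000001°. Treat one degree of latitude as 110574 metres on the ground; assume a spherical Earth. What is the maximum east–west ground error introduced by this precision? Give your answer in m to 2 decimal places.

0.01 m

Rounding to 6 decimal places leaves the longitude within ±5e-07° of the true value.
One degree of longitude at 79.119° is 110574 × cos 79.119° ≈ 110574 × 0.1888 = 20873 m.
Maximum E–W displacement: 5e-07 × 20873 = 0.0104365 m.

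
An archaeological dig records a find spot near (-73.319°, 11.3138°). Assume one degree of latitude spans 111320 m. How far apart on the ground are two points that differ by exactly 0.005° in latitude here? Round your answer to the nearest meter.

557 meters

Along a meridian 0.005° is 0.005 × 111320 = 556.6 m.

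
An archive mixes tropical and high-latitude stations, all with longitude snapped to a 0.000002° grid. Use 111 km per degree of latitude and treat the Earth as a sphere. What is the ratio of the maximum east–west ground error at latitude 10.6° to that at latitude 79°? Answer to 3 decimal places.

With a 0.000002° grid the true value lies within half a step, ±0.000002°/2 = ±1e-06°, of the stored one.
Error at 10.6° = 1e-06° × 111000 × cos 10.6° ≈ 0.111 × 0.9829 = 0.10911 m.
Error at 79° = 1e-06° × 111000 × cos 79° ≈ 0.111 × 0.1908 = 0.02118 m.
Ratio: 0.10911 / 0.02118 = cos 10.6° / cos 79° ≈ 5.1514.

5.151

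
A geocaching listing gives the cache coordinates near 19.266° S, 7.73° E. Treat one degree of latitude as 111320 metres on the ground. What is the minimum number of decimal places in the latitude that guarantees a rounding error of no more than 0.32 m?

6

One degree of latitude covers 111320 m.
With N decimal places the half-ulp bound is 0.5·10⁻ᴺ°, or 0.5·10⁻ᴺ × 111320 m on the ground.
Setting 55660 × 10⁻ᴺ ≤ 0.32 gives 10ᴺ ≥ 1.739e+05, i.e. N ≥ 5.24.
So 6 decimal places suffice (0.0557 m); 5 would allow up to 0.557 m.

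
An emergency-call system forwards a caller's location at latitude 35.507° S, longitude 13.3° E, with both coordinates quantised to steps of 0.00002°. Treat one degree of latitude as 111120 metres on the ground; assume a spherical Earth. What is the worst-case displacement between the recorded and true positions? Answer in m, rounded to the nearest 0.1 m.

1.4 m

With a 0.00002° grid the true value lies within half a step, ±0.00002°/2 = ±1e-05°, of the stored one.
Latitude error → 1e-05 × 111120 = 1.1112 m along the meridian.
E–W at 35.507°: 1e-05° × 111120 × cos 35.507° = 1e-05 × 111120 × 0.8140 ≈ 0.904566 m.
The two errors are perpendicular, so the maximum displacement is √(1.1112² + 0.904566²) ≈ 1.43283 m.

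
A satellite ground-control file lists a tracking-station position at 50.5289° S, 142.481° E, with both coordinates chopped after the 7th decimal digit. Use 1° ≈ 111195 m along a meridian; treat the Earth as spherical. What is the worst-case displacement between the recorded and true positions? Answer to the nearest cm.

1 cm

Truncating at 7 decimal places can drop up to a full unit in the last place, so each coordinate may be off by as much as 1e-07°.
N–S: 1e-07° × 111195 m/° = 0.0111195 m.
Longitude error → 1e-07 × 111195 × cos 50.5289° = 1e-07 × 111195 × 0.6357 ≈ 0.00706854 m.
Combining orthogonally: (0.0111195² + 0.00706854²)^½ ≈ 0.013176 m.
That is 0.013176 m = 1.3176 cm.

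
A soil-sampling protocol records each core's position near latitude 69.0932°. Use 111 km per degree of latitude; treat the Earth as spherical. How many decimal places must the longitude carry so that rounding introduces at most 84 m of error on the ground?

3 decimal places

At 69.0932° one degree of longitude covers 111000 × cos 69.0932° ≈ 111000 × 0.3568 ≈ 39610.2 m.
With N decimal places the half-ulp bound is 0.5·10⁻ᴺ°, or 0.5·10⁻ᴺ × 39610.2 m on the ground.
Setting 19805.1 × 10⁻ᴺ ≤ 84 gives 10ᴺ ≥ 235.8, i.e. N ≥ 2.37.
At 2 places the error can reach 198 m, but 3 places keeps it to 19.8 m.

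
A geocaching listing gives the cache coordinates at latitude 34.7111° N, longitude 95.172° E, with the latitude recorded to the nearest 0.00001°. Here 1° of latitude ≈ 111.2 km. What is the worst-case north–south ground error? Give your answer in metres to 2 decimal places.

Rounding to 5 decimal places leaves the latitude within ±5e-06° of the true value.
Along the meridian that is 5e-06° × 111200 m/° = 0.556 m.

0.56 metres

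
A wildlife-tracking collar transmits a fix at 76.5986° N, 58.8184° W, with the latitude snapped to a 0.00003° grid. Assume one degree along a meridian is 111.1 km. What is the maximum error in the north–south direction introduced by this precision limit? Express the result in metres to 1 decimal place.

1.7 metres

With a 0.00003° grid the true value lies within half a step, ±0.00003°/2 = ±1.5e-05°, of the stored one.
Along the meridian that is 1.5e-05° × 111100 m/° = 1.6665 m.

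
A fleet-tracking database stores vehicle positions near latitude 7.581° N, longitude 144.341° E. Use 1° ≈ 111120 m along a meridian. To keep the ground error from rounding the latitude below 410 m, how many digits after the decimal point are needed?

One degree of latitude covers 111120 m.
With N decimal places the half-ulp bound is 0.5·10⁻ᴺ°, or 0.5·10⁻ᴺ × 111120 m on the ground.
Setting 55560 × 10⁻ᴺ ≤ 410 gives 10ᴺ ≥ 135.5, i.e. N ≥ 2.13.
N = 2 would give 556 m (too coarse); N = 3 gives 55.6 m ≤ 410 m.

3 decimal places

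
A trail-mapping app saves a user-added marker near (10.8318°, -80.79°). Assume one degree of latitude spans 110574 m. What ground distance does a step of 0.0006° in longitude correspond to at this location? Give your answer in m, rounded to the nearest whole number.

At 10.8318° a degree of longitude is 110574 × cos 10.8318° ≈ 108604 m, so 0.0006° corresponds to 65.1623 m.

65 m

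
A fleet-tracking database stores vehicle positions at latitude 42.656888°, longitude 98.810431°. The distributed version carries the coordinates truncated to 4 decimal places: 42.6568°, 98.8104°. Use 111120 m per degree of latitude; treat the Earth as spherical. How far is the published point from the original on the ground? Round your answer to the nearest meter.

10 meters

The latitude changed by +0.000088° and the longitude by +0.000031°.
N–S: 0.000088° × 111120 m/° = 9.77856 m.
E–W at 42.6568°: 0.000031° × 111120 × cos 42.6568° = 0.000031 × 111120 × 0.7354 ≈ 2.53334 m.
Combined displacement = (9.77856² + 2.53334²)^½ ≈ 10.1014 m.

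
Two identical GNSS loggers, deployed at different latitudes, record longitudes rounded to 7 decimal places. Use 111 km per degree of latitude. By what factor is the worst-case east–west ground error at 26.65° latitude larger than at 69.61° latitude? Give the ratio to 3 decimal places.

2.565

Rounding to 7 decimal places leaves the longitude within ±5e-08° of the true value.
At 26.65°: 5e-08° × 111000 × cos 26.65° = 5e-08 × 111000 × 0.8938 ≈ 0.0049604 m.
Error at 69.61° = 5e-08° × 111000 × cos 69.61° ≈ 0.00555 × 0.3484 = 0.0019337 m.
The ratio reduces to cos 26.65° / cos 69.61° = 0.8938/0.3484 ≈ 2.5653.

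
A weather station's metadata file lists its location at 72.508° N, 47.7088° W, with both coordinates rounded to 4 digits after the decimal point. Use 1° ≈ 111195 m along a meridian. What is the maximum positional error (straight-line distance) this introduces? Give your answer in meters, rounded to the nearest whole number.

Rounding to 4 decimal places leaves each coordinate within ±5e-05° of the true value.
Latitude error → 5e-05 × 111195 = 5.55975 m along the meridian.
E–W at 72.508°: 5e-05° × 111195 × cos 72.508° = 5e-05 × 111195 × 0.3006 ≈ 1.67111 m.
Combining orthogonally: (5.55975² + 1.67111²)^½ ≈ 5.80547 m.

6 meters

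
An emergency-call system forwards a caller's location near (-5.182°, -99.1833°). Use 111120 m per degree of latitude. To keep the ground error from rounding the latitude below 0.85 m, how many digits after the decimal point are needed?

One degree of latitude covers 111120 m.
With N decimal places the half-ulp bound is 0.5·10⁻ᴺ°, or 0.5·10⁻ᴺ × 111120 m on the ground.
Need 0.5 × 111120 × 10⁻ᴺ ≤ 0.85 → 10⁻ᴺ ≤ 1.530e-05, so N ≥ 4.82.
N = 4 would give 5.56 m (too coarse); N = 5 gives 0.556 m ≤ 0.85 m.

5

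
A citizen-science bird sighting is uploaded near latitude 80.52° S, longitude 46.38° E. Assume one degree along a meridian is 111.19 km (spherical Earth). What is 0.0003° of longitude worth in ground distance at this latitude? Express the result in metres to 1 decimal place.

One degree of longitude here spans 111190 × cos 80.52° = 111190 × 0.1647 ≈ 18313.4 m; 0.0003° of that is 5.49401 m.

5.5 metres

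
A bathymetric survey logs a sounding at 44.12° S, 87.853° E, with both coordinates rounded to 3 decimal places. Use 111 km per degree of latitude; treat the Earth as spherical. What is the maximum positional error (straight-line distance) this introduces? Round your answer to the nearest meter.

68 meters

Rounding to 3 decimal places leaves each coordinate within ±0.0005° of the true value.
N–S: 0.0005° × 111000 m/° = 55.5 m.
Longitude error → 0.0005 × 111000 × cos 44.12° = 0.0005 × 111000 × 0.7179 ≈ 39.8425 m.
The two errors are perpendicular, so the maximum displacement is √(55.5² + 39.8425²) ≈ 68.3204 m.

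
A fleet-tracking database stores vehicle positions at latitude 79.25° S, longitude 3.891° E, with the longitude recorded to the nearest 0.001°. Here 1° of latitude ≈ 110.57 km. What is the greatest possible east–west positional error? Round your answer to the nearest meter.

Rounding to 3 decimal places leaves the longitude within ±0.0005° of the true value.
At latitude 79.25° a degree of longitude spans 110570 m × cos 79.25° = 110570 × 0.1865 ≈ 20624 m.
East–west error: 0.0005° × 20624 m/° ≈ 10.312 m.

10 meters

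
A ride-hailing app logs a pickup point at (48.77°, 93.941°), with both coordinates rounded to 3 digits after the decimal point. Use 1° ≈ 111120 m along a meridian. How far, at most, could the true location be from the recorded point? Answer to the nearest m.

67 m

Rounding to 3 decimal places leaves each coordinate within ±0.0005° of the true value.
N–S: 0.0005° × 111120 m/° = 55.56 m.
E–W at 48.77°: 0.0005° × 111120 × cos 48.77° = 0.0005 × 111120 × 0.6591 ≈ 36.6187 m.
The two errors are perpendicular, so the maximum displacement is √(55.56² + 36.6187²) ≈ 66.542 m.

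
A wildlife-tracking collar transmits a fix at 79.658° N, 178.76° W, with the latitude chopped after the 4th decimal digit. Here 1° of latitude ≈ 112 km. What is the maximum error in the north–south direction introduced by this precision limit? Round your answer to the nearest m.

Truncating at 4 decimal places can drop up to a full unit in the last place, so the latitude may be off by as much as 0.0001°.
Along the meridian that is 0.0001° × 112000 m/° = 11.2 m.

11 m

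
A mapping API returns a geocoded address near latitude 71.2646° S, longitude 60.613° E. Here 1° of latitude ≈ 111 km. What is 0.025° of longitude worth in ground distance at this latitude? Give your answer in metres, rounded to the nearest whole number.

One degree of longitude here spans 111000 × cos 71.2646° = 111000 × 0.3212 ≈ 35653 m; 0.025° of that is 891.325 m.

891 metres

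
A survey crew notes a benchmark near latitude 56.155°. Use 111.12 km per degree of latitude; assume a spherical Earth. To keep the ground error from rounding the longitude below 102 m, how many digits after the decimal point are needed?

3 decimal places

At 56.155° one degree of longitude covers 111120 × cos 56.155° ≈ 111120 × 0.5569 ≈ 61888.1 m.
N decimal places → at most half a unit in the last place, 0.5 × 10⁻ᴺ° = 61888.1/2 × 10⁻ᴺ m.
Need 0.5 × 61888.1 × 10⁻ᴺ ≤ 102 → 10⁻ᴺ ≤ 3.296e-03, so N ≥ 2.48.
So 3 decimal places suffice (30.9 m); 2 would allow up to 309 m.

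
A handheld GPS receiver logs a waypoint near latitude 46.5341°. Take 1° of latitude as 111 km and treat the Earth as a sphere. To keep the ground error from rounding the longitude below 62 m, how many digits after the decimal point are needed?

3

At 46.5341° one degree of longitude covers 111000 × cos 46.5341° ≈ 111000 × 0.6879 ≈ 76359.4 m.
N decimal places → at most half a unit in the last place, 0.5 × 10⁻ᴺ° = 76359.4/2 × 10⁻ᴺ m.
Need 0.5 × 76359.4 × 10⁻ᴺ ≤ 62 → 10⁻ᴺ ≤ 1.624e-03, so N ≥ 2.79.
N = 2 would give 382 m (too coarse); N = 3 gives 38.2 m ≤ 62 m.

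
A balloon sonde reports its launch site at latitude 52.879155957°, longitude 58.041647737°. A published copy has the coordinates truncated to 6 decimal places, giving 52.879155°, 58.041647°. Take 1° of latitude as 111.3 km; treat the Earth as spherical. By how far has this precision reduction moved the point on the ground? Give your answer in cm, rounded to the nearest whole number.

12 cm

Δlat = 52.879155957 − 52.879155 = +0.000000957°; Δlon = 58.041647737 − 58.041647 = +0.000000737°.
N–S: 0.000000957° × 111300 m/° = 0.106514 m.
E–W at 52.8792°: 0.000000737° × 111300 × cos 52.8792° = 0.000000737 × 111300 × 0.6035 ≈ 0.0495038 m.
Hypotenuse of the two orthogonal shifts: √(0.106514² + 0.0495038²) = 0.117456 m.
That is 0.117456 m = 11.746 cm.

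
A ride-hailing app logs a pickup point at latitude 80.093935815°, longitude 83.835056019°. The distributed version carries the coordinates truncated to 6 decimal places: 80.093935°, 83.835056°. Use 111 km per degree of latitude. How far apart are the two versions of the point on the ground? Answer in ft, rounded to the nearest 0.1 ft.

Δlat = 80.093935815 − 80.093935 = +0.000000815°; Δlon = 83.835056019 − 83.835056 = +0.000000019°.
North–south shift: 0.000000815 × 111000 = 0.090465 m.
East–west at this latitude: 0.000000019° × 111000 × cos 80.0939° ≈ 0.000000019 × 19095.7 = 0.000362819 m.
Distance: √(0.090465² + 0.000362819²) ≈ 0.0904657 m.
In feet: 0.0904657 m ÷ 0.3048 ≈ 0.2968 ft.

0.3 ft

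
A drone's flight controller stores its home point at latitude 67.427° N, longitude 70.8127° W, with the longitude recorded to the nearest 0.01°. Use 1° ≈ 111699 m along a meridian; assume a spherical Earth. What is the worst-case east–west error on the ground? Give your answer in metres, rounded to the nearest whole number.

Rounding to 2 decimal places leaves the longitude within ±0.005° of the true value.
At latitude 67.427° a degree of longitude spans 111699 m × cos 67.427° = 111699 × 0.3839 ≈ 42876.8 m.
So at most 0.005° × 42876.8 ≈ 214.384 m east–west.

214 metres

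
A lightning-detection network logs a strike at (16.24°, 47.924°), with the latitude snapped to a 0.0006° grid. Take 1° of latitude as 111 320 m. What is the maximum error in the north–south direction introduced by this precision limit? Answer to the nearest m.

33 m

With a 0.0006° grid the true value lies within half a step, ±0.0006°/2 = ±0.0003°, of the stored one.
So the N–S error is at most 0.0003 × 111320 = 33.396 m.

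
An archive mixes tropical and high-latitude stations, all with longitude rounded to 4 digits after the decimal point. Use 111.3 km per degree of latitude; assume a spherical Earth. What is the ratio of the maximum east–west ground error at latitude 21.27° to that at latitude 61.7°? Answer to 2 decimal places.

Rounding to 4 decimal places leaves the longitude within ±5e-05° of the true value.
Error at 21.27° = 5e-05° × 111300 × cos 21.27° ≈ 5.565 × 0.9319 = 5.1859 m.
Error at 61.7° = 5e-05° × 111300 × cos 61.7° ≈ 5.565 × 0.4741 = 2.6383 m.
Ratio: 5.1859 / 2.6383 = cos 21.27° / cos 61.7° ≈ 1.9656.

1.97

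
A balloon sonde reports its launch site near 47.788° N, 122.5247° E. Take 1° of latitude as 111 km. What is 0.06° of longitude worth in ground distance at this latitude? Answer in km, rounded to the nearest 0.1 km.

4.5 km

At 47.788° a degree of longitude is 111000 × cos 47.788° ≈ 74578.2 m, so 0.06° corresponds to 4474.69 m.
That is 4474.69 m = 4.4747 km.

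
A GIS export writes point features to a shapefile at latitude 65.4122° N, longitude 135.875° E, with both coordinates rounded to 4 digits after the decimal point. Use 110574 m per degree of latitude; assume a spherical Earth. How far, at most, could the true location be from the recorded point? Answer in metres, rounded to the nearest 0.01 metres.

5.99 metres

Rounding to 4 decimal places leaves each coordinate within ±5e-05° of the true value.
N–S: 5e-05° × 110574 m/° = 5.5287 m.
Longitude error → 5e-05 × 110574 × cos 65.4122° = 5e-05 × 110574 × 0.4161 ≈ 2.30042 m.
Combining orthogonally: (5.5287² + 2.30042²)^½ ≈ 5.98819 m.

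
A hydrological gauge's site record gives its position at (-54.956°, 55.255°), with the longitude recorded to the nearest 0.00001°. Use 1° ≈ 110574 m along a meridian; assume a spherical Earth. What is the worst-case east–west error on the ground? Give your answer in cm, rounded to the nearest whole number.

Rounding to 5 decimal places leaves the longitude within ±5e-06° of the true value.
At latitude 54.956° a degree of longitude spans 110574 m × cos 54.956° = 110574 × 0.5742 ≈ 63492.2 m.
Maximum E–W displacement: 5e-06 × 63492.2 = 0.317461 m.
That is 0.317461 m = 31.746 cm.

32 cm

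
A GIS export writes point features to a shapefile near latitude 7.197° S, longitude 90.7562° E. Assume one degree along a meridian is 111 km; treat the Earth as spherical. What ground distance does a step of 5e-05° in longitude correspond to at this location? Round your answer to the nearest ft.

18 ft

At 7.197° a degree of longitude is 111000 × cos 7.197° ≈ 110125 m, so 5e-05° corresponds to 5.50627 m.
Converting: 5.50627 m × 3.2808 ft/m ≈ 18.065 ft.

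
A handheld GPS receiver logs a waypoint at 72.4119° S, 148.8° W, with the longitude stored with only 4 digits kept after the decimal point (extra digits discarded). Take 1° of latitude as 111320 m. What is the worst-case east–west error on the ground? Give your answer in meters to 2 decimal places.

Truncating at 4 decimal places can drop up to a full unit in the last place, so the longitude may be off by as much as 0.0001°.
One degree of longitude at 72.4119° is 111320 × cos 72.4119° ≈ 111320 × 0.3022 = 33637.8 m.
East–west error: 0.0001° × 33637.8 m/° ≈ 3.36378 m.

3.36 meters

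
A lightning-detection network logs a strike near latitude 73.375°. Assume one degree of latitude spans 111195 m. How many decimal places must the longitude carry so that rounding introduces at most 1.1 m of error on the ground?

At 73.375° one degree of longitude covers 111195 × cos 73.375° ≈ 111195 × 0.2861 ≈ 31813.6 m.
With N decimal places the half-ulp bound is 0.5·10⁻ᴺ°, or 0.5·10⁻ᴺ × 31813.6 m on the ground.
Setting 15906.8 × 10⁻ᴺ ≤ 1.1 gives 10ᴺ ≥ 1.446e+04, i.e. N ≥ 4.16.
So 5 decimal places suffice (0.159 m); 4 would allow up to 1.59 m.

5 decimal places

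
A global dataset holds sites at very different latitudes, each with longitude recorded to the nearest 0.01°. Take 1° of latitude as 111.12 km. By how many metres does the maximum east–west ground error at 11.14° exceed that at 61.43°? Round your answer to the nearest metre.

Rounding to 2 decimal places leaves the longitude within ±0.005° of the true value.
At 11.14°: 0.005° × 111120 × cos 11.14° = 0.005 × 111120 × 0.9812 ≈ 545.13 m.
Error at 61.43° = 0.005° × 111120 × cos 61.43° ≈ 555.6 × 0.4782 = 265.71 m.
Difference: 545.13 − 265.71 = 279.43 m.

279 metres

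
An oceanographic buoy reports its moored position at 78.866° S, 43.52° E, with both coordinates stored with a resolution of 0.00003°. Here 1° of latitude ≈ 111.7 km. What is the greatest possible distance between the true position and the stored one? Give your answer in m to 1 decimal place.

With a 0.00003° grid the true value lies within half a step, ±0.00003°/2 = ±1.5e-05°, of the stored one.
North–south component: 1.5e-05° × 111700 = 1.6755 m.
E–W at 78.866°: 1.5e-05° × 111700 × cos 78.866° = 1.5e-05 × 111700 × 0.1931 ≈ 0.323546 m.
Combining orthogonally: (1.6755² + 0.323546²)^½ ≈ 1.70645 m.

1.7 m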